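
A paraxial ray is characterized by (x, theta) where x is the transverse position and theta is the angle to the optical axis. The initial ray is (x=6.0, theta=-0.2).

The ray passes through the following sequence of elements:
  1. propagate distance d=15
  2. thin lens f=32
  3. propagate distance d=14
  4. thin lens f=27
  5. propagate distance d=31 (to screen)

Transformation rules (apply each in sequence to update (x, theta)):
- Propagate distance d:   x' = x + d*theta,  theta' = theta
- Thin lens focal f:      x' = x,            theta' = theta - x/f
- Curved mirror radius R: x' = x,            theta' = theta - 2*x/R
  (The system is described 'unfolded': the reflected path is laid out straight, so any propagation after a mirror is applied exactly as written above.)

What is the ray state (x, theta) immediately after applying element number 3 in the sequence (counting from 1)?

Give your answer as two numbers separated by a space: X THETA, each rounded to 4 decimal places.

Initial: x=6.0000 theta=-0.2000
After 1 (propagate distance d=15): x=3.0000 theta=-0.2000
After 2 (thin lens f=32): x=3.0000 theta=-47/160 (≈-0.2938)
After 3 (propagate distance d=14): x=-1.1125 theta=-47/160 (≈-0.2938)
Rounded to 4 decimal places: x = -1.1125, theta = -0.2938

Answer: -1.1125 -0.2938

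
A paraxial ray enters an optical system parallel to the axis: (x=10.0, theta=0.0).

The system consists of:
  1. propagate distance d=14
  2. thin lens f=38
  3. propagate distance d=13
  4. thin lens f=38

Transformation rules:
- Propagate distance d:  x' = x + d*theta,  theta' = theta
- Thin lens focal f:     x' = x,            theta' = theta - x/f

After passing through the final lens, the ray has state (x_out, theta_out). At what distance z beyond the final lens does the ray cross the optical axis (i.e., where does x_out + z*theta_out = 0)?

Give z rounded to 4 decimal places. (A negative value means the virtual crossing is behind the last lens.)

Answer: 15.0794

Derivation:
Initial: x=10.0000 theta=0.0000
After 1 (propagate distance d=14): x=10.0000 theta=0.0000
After 2 (thin lens f=38): x=10.0000 theta=-5/19 (≈-0.2632)
After 3 (propagate distance d=13): x=125/19 (≈6.5789) theta=-5/19 (≈-0.2632)
After 4 (thin lens f=38): x=125/19 (≈6.5789) theta=-315/722 (≈-0.4363)
z_focus = -x_out/theta_out = -(125/19)/(-315/722) = 950/63 ≈ 15.0794
Rounded to 4 decimal places: z = 15.0794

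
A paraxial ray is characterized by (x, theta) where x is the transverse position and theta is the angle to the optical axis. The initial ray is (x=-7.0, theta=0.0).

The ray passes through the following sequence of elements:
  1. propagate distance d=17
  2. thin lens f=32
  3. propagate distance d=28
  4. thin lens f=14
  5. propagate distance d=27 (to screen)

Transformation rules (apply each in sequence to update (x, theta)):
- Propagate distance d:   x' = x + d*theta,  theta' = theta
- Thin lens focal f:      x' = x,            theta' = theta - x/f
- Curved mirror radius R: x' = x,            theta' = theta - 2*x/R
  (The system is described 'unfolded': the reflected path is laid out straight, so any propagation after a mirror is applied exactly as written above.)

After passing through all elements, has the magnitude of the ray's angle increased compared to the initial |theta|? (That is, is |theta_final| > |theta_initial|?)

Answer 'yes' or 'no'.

Answer: yes

Derivation:
Initial: x=-7.0000 theta=0.0000
After 1 (propagate distance d=17): x=-7.0000 theta=0.0000
After 2 (thin lens f=32): x=-7.0000 theta=7/32 (≈0.2188)
After 3 (propagate distance d=28): x=-0.8750 theta=7/32 (≈0.2188)
After 4 (thin lens f=14): x=-0.8750 theta=9/32 (≈0.2813)
After 5 (propagate distance d=27 (to screen)): x=215/32 (≈6.7188) theta=9/32 (≈0.2813)
|theta_initial|=0.0000 |theta_final|=9/32 (≈0.2813) -> increased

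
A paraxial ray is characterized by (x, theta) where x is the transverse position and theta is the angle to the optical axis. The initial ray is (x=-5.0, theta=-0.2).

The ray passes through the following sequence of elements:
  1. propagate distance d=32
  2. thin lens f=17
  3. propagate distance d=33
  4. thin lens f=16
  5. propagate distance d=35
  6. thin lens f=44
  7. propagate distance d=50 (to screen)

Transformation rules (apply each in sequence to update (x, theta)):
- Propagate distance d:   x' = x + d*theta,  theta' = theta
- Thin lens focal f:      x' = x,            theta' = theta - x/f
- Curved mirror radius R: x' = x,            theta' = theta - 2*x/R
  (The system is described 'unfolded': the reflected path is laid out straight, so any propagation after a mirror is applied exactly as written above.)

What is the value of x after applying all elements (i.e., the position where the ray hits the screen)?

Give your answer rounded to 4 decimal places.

Initial: x=-5.0000 theta=-0.2000
After 1 (propagate distance d=32): x=-11.4000 theta=-0.2000
After 2 (thin lens f=17): x=-11.4000 theta=8/17 (≈0.4706)
After 3 (propagate distance d=33): x=351/85 (≈4.1294) theta=8/17 (≈0.4706)
After 4 (thin lens f=16): x=351/85 (≈4.1294) theta=0.2125
After 5 (propagate distance d=35): x=15731/1360 (≈11.5669) theta=0.2125
After 6 (thin lens f=44): x=15731/1360 (≈11.5669) theta=-603/11968 (≈-0.0504)
After 7 (propagate distance d=50 (to screen)): x=270707/29920 (≈9.0477) theta=-603/11968 (≈-0.0504)
Rounded to 4 decimal places: x = 9.0477

Answer: 9.0477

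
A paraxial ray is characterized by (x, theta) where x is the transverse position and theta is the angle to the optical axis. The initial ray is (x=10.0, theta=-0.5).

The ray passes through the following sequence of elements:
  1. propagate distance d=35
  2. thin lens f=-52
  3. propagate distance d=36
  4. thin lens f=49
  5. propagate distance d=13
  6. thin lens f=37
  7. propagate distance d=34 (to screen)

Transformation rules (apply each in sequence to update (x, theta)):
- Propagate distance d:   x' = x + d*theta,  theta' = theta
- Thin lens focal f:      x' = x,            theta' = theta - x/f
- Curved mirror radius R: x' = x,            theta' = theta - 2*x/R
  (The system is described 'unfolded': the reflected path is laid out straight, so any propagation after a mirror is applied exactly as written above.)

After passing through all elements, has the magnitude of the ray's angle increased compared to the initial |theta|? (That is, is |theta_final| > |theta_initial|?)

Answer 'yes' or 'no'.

Answer: yes

Derivation:
Initial: x=10.0000 theta=-0.5000
After 1 (propagate distance d=35): x=-7.5000 theta=-0.5000
After 2 (thin lens f=-52): x=-7.5000 theta=-67/104 (≈-0.6442)
After 3 (propagate distance d=36): x=-399/13 (≈-30.6923) theta=-67/104 (≈-0.6442)
After 4 (thin lens f=49): x=-399/13 (≈-30.6923) theta=-1/56 (≈-0.0179)
After 5 (propagate distance d=13): x=-22513/728 (≈-30.9245) theta=-1/56 (≈-0.0179)
After 6 (thin lens f=37): x=-22513/728 (≈-30.9245) theta=2754/3367 (≈0.8179)
After 7 (propagate distance d=34 (to screen)): x=-83893/26936 (≈-3.1145) theta=2754/3367 (≈0.8179)
|theta_initial|=0.5000 |theta_final|=2754/3367 (≈0.8179) -> increased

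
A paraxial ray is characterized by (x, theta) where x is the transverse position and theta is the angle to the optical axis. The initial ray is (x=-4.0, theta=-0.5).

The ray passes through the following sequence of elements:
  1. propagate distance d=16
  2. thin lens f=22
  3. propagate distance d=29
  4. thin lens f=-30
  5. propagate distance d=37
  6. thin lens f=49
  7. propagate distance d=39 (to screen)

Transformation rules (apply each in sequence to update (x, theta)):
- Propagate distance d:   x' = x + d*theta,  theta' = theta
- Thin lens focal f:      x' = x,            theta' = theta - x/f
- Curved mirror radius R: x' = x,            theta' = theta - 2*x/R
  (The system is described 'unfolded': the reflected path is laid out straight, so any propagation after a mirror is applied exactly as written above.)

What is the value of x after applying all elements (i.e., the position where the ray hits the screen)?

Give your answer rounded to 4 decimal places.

Answer: -16.6390

Derivation:
Initial: x=-4.0000 theta=-0.5000
After 1 (propagate distance d=16): x=-12.0000 theta=-0.5000
After 2 (thin lens f=22): x=-12.0000 theta=1/22 (≈0.0455)
After 3 (propagate distance d=29): x=-235/22 (≈-10.6818) theta=1/22 (≈0.0455)
After 4 (thin lens f=-30): x=-235/22 (≈-10.6818) theta=-41/132 (≈-0.3106)
After 5 (propagate distance d=37): x=-2927/132 (≈-22.1742) theta=-41/132 (≈-0.3106)
After 6 (thin lens f=49): x=-2927/132 (≈-22.1742) theta=153/1078 (≈0.1419)
After 7 (propagate distance d=39 (to screen)): x=-107621/6468 (≈-16.6390) theta=153/1078 (≈0.1419)
Rounded to 4 decimal places: x = -16.6390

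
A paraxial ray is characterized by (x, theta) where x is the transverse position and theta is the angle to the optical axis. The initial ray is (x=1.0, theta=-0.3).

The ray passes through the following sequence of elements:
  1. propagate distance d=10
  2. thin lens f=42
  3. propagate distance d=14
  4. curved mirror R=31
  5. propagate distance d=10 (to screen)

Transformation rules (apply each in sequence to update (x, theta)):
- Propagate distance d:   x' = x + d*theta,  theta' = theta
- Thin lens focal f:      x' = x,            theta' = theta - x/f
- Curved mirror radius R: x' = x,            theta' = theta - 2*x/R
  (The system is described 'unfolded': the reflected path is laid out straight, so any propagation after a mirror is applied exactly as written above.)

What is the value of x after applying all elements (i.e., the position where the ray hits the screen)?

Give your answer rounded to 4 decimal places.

Answer: -4.4873

Derivation:
Initial: x=1.0000 theta=-0.3000
After 1 (propagate distance d=10): x=-2.0000 theta=-0.3000
After 2 (thin lens f=42): x=-2.0000 theta=-53/210 (≈-0.2524)
After 3 (propagate distance d=14): x=-83/15 (≈-5.5333) theta=-53/210 (≈-0.2524)
After 4 (curved mirror R=31): x=-83/15 (≈-5.5333) theta=227/2170 (≈0.1046)
After 5 (propagate distance d=10 (to screen)): x=-14606/3255 (≈-4.4873) theta=227/2170 (≈0.1046)
Rounded to 4 decimal places: x = -4.4873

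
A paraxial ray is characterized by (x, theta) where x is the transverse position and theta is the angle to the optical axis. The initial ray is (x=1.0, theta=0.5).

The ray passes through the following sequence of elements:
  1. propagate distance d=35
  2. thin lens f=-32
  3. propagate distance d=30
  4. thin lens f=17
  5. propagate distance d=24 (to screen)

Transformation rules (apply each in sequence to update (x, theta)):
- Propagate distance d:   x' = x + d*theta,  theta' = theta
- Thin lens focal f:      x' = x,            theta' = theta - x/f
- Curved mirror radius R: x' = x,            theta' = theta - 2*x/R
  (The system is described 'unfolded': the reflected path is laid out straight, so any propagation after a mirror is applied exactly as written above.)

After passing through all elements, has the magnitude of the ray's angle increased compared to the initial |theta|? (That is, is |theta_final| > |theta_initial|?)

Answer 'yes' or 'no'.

Initial: x=1.0000 theta=0.5000
After 1 (propagate distance d=35): x=18.5000 theta=0.5000
After 2 (thin lens f=-32): x=18.5000 theta=69/64 (≈1.0781)
After 3 (propagate distance d=30): x=1627/32 (≈50.8438) theta=69/64 (≈1.0781)
After 4 (thin lens f=17): x=1627/32 (≈50.8438) theta=-2081/1088 (≈-1.9127)
After 5 (propagate distance d=24 (to screen)): x=2687/544 (≈4.9393) theta=-2081/1088 (≈-1.9127)
|theta_initial|=0.5000 |theta_final|=2081/1088 (≈1.9127) -> increased

Answer: yes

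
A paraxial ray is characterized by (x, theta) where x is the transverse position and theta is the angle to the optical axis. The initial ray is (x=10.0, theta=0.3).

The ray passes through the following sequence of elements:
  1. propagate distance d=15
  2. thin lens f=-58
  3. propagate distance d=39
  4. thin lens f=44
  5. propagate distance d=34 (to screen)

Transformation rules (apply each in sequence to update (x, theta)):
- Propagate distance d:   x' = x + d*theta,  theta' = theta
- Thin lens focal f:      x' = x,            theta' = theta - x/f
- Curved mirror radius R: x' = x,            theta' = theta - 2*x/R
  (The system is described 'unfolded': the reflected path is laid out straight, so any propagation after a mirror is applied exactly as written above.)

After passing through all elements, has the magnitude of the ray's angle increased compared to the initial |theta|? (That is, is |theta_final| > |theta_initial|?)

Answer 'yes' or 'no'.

Answer: no

Derivation:
Initial: x=10.0000 theta=0.3000
After 1 (propagate distance d=15): x=14.5000 theta=0.3000
After 2 (thin lens f=-58): x=14.5000 theta=0.5500
After 3 (propagate distance d=39): x=35.9500 theta=0.5500
After 4 (thin lens f=44): x=35.9500 theta=-47/176 (≈-0.2670)
After 5 (propagate distance d=34 (to screen)): x=11823/440 (≈26.8705) theta=-47/176 (≈-0.2670)
|theta_initial|=0.3000 |theta_final|=47/176 (≈0.2670) -> not increased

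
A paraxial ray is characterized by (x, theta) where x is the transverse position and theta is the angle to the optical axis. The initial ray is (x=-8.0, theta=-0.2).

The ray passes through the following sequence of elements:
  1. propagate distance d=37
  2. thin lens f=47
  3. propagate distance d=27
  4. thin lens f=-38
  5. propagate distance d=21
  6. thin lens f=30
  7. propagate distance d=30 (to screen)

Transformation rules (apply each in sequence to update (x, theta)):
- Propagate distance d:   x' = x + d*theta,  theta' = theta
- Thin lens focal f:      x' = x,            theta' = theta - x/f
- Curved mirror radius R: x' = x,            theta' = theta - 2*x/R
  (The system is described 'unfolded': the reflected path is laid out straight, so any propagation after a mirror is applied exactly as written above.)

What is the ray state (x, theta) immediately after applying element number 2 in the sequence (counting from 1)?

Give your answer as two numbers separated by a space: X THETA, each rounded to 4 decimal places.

Initial: x=-8.0000 theta=-0.2000
After 1 (propagate distance d=37): x=-15.4000 theta=-0.2000
After 2 (thin lens f=47): x=-15.4000 theta=6/47 (≈0.1277)
Rounded to 4 decimal places: x = -15.4000, theta = 0.1277

Answer: -15.4000 0.1277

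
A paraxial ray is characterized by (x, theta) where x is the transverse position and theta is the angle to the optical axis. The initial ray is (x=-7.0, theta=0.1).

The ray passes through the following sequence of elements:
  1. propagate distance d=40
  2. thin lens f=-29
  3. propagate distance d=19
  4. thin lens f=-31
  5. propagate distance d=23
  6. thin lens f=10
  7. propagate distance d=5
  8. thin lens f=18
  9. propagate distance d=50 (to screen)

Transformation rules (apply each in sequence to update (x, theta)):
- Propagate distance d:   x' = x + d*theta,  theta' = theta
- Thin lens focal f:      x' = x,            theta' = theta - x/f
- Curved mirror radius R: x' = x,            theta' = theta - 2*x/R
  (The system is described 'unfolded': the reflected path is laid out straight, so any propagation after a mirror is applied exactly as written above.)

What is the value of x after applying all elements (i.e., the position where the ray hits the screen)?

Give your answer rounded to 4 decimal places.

Answer: 27.7062

Derivation:
Initial: x=-7.0000 theta=0.1000
After 1 (propagate distance d=40): x=-3.0000 theta=0.1000
After 2 (thin lens f=-29): x=-3.0000 theta=-1/290 (≈-0.0034)
After 3 (propagate distance d=19): x=-889/290 (≈-3.0655) theta=-1/290 (≈-0.0034)
After 4 (thin lens f=-31): x=-889/290 (≈-3.0655) theta=-92/899 (≈-0.1023)
After 5 (propagate distance d=23): x=-48719/8990 (≈-5.4192) theta=-92/899 (≈-0.1023)
After 6 (thin lens f=10): x=-48719/8990 (≈-5.4192) theta=39519/89900 (≈0.4396)
After 7 (propagate distance d=5): x=-57919/17980 (≈-3.2213) theta=39519/89900 (≈0.4396)
After 8 (thin lens f=18): x=-57919/17980 (≈-3.2213) theta=1000937/1618200 (≈0.6185)
After 9 (propagate distance d=50 (to screen)): x=2241707/80910 (≈27.7062) theta=1000937/1618200 (≈0.6185)
Rounded to 4 decimal places: x = 27.7062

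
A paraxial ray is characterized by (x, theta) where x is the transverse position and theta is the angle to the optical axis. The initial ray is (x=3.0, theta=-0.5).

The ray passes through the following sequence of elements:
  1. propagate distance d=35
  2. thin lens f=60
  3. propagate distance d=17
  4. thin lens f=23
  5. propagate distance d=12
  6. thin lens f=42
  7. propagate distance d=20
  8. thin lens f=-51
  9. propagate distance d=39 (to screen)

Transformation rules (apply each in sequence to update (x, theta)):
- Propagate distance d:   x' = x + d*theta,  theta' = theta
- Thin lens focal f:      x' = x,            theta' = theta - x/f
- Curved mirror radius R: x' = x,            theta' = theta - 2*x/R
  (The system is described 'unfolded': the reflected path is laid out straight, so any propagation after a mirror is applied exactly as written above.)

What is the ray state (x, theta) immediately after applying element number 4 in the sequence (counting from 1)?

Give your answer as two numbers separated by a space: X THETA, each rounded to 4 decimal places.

Initial: x=3.0000 theta=-0.5000
After 1 (propagate distance d=35): x=-14.5000 theta=-0.5000
After 2 (thin lens f=60): x=-14.5000 theta=-31/120 (≈-0.2583)
After 3 (propagate distance d=17): x=-2267/120 (≈-18.8917) theta=-31/120 (≈-0.2583)
After 4 (thin lens f=23): x=-2267/120 (≈-18.8917) theta=259/460 (≈0.5630)
Rounded to 4 decimal places: x = -18.8917, theta = 0.5630

Answer: -18.8917 0.5630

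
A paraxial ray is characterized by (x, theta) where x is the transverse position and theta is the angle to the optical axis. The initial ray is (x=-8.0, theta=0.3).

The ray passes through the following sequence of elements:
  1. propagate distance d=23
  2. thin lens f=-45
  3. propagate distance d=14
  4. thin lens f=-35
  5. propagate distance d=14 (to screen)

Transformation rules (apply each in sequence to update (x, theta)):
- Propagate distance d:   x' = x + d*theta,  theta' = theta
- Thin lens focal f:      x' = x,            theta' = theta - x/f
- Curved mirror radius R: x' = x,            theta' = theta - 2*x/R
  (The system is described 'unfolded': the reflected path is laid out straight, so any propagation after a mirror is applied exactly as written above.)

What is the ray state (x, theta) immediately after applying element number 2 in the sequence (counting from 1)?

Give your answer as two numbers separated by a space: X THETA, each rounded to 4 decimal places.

Answer: -1.1000 0.2756

Derivation:
Initial: x=-8.0000 theta=0.3000
After 1 (propagate distance d=23): x=-1.1000 theta=0.3000
After 2 (thin lens f=-45): x=-1.1000 theta=62/225 (≈0.2756)
Rounded to 4 decimal places: x = -1.1000, theta = 0.2756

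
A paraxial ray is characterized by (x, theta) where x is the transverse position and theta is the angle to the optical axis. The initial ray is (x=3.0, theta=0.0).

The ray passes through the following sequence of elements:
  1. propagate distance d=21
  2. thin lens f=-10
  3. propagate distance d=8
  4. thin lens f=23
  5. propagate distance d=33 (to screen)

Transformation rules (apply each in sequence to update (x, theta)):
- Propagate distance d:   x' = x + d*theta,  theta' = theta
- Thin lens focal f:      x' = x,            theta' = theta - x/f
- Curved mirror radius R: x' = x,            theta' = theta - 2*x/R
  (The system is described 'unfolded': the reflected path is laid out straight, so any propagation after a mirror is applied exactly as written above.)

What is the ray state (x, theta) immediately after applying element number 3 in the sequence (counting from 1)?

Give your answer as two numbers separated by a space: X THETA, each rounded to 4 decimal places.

Initial: x=3.0000 theta=0.0000
After 1 (propagate distance d=21): x=3.0000 theta=0.0000
After 2 (thin lens f=-10): x=3.0000 theta=0.3000
After 3 (propagate distance d=8): x=5.4000 theta=0.3000
Rounded to 4 decimal places: x = 5.4000, theta = 0.3000

Answer: 5.4000 0.3000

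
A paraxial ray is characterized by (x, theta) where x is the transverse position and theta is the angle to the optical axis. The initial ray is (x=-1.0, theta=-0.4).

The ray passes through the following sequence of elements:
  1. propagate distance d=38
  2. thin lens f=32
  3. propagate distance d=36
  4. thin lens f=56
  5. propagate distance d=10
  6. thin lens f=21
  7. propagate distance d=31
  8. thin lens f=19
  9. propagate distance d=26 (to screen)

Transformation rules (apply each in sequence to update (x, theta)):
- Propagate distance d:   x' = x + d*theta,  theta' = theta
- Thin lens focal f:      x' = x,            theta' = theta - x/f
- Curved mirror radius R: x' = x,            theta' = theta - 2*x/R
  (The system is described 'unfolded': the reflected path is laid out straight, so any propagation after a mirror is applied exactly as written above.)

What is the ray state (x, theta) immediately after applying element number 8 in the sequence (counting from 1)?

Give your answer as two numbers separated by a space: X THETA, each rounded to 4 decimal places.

Answer: 14.4788 -0.0013

Derivation:
Initial: x=-1.0000 theta=-0.4000
After 1 (propagate distance d=38): x=-16.2000 theta=-0.4000
After 2 (thin lens f=32): x=-16.2000 theta=17/160 (≈0.1063)
After 3 (propagate distance d=36): x=-12.3750 theta=17/160 (≈0.1063)
After 4 (thin lens f=56): x=-12.3750 theta=733/2240 (≈0.3272)
After 5 (propagate distance d=10): x=-2039/224 (≈-9.1027) theta=733/2240 (≈0.3272)
After 6 (thin lens f=21): x=-2039/224 (≈-9.1027) theta=35783/47040 (≈0.7607)
After 7 (propagate distance d=31): x=681083/47040 (≈14.4788) theta=35783/47040 (≈0.7607)
After 8 (thin lens f=19): x=681083/47040 (≈14.4788) theta=-201/148960 (≈-0.0013)
Rounded to 4 decimal places: x = 14.4788, theta = -0.0013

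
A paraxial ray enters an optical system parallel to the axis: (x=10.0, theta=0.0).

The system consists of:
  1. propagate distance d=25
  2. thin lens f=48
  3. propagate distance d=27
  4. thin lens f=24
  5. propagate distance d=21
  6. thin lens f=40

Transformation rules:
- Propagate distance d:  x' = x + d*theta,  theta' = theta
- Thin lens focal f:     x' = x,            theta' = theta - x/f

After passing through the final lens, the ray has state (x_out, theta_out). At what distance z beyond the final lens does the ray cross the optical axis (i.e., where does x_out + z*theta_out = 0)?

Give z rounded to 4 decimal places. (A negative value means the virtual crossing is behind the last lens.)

Initial: x=10.0000 theta=0.0000
After 1 (propagate distance d=25): x=10.0000 theta=0.0000
After 2 (thin lens f=48): x=10.0000 theta=-5/24 (≈-0.2083)
After 3 (propagate distance d=27): x=4.3750 theta=-5/24 (≈-0.2083)
After 4 (thin lens f=24): x=4.3750 theta=-25/64 (≈-0.3906)
After 5 (propagate distance d=21): x=-245/64 (≈-3.8281) theta=-25/64 (≈-0.3906)
After 6 (thin lens f=40): x=-245/64 (≈-3.8281) theta=-151/512 (≈-0.2949)
z_focus = -x_out/theta_out = -(-245/64)/(-151/512) = -1960/151 ≈ -12.9801
Rounded to 4 decimal places: z = -12.9801

Answer: -12.9801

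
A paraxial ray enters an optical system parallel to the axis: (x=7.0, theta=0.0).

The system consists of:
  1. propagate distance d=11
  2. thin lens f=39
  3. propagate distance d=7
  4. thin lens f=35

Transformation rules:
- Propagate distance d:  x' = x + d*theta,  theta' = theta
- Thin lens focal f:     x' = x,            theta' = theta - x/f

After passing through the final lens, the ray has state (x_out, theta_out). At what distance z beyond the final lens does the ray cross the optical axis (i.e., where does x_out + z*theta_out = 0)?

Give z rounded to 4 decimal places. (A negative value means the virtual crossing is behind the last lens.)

Initial: x=7.0000 theta=0.0000
After 1 (propagate distance d=11): x=7.0000 theta=0.0000
After 2 (thin lens f=39): x=7.0000 theta=-7/39 (≈-0.1795)
After 3 (propagate distance d=7): x=224/39 (≈5.7436) theta=-7/39 (≈-0.1795)
After 4 (thin lens f=35): x=224/39 (≈5.7436) theta=-67/195 (≈-0.3436)
z_focus = -x_out/theta_out = -(224/39)/(-67/195) = 1120/67 ≈ 16.7164
Rounded to 4 decimal places: z = 16.7164

Answer: 16.7164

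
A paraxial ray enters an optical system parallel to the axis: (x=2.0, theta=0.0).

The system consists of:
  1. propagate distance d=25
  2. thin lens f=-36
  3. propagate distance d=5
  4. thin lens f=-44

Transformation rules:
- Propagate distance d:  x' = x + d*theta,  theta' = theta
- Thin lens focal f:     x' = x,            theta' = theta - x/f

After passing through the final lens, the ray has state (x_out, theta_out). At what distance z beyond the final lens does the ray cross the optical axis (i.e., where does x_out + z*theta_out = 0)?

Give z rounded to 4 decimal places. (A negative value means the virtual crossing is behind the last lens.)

Answer: -21.2235

Derivation:
Initial: x=2.0000 theta=0.0000
After 1 (propagate distance d=25): x=2.0000 theta=0.0000
After 2 (thin lens f=-36): x=2.0000 theta=1/18 (≈0.0556)
After 3 (propagate distance d=5): x=41/18 (≈2.2778) theta=1/18 (≈0.0556)
After 4 (thin lens f=-44): x=41/18 (≈2.2778) theta=85/792 (≈0.1073)
z_focus = -x_out/theta_out = -(41/18)/(85/792) = -1804/85 ≈ -21.2235
Rounded to 4 decimal places: z = -21.2235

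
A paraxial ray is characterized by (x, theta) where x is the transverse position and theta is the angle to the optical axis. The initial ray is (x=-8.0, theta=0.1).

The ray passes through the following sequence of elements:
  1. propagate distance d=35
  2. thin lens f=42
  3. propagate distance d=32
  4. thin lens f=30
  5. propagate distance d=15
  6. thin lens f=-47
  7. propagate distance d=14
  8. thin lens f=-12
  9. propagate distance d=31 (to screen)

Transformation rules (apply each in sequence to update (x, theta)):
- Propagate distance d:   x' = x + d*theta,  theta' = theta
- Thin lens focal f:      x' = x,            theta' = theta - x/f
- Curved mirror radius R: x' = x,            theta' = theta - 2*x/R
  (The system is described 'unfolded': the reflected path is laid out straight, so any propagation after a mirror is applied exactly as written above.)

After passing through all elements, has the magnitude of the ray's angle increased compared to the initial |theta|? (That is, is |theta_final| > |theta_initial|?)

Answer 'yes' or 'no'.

Initial: x=-8.0000 theta=0.1000
After 1 (propagate distance d=35): x=-4.5000 theta=0.1000
After 2 (thin lens f=42): x=-4.5000 theta=29/140 (≈0.2071)
After 3 (propagate distance d=32): x=149/70 (≈2.1286) theta=29/140 (≈0.2071)
After 4 (thin lens f=30): x=149/70 (≈2.1286) theta=143/1050 (≈0.1362)
After 5 (propagate distance d=15): x=146/35 (≈4.1714) theta=143/1050 (≈0.1362)
After 6 (thin lens f=-47): x=146/35 (≈4.1714) theta=11101/49350 (≈0.2249)
After 7 (propagate distance d=14): x=180637/24675 (≈7.3206) theta=11101/49350 (≈0.2249)
After 8 (thin lens f=-12): x=180637/24675 (≈7.3206) theta=247243/296100 (≈0.8350)
After 9 (propagate distance d=31 (to screen)): x=9832177/296100 (≈33.2056) theta=247243/296100 (≈0.8350)
|theta_initial|=0.1000 |theta_final|=247243/296100 (≈0.8350) -> increased

Answer: yes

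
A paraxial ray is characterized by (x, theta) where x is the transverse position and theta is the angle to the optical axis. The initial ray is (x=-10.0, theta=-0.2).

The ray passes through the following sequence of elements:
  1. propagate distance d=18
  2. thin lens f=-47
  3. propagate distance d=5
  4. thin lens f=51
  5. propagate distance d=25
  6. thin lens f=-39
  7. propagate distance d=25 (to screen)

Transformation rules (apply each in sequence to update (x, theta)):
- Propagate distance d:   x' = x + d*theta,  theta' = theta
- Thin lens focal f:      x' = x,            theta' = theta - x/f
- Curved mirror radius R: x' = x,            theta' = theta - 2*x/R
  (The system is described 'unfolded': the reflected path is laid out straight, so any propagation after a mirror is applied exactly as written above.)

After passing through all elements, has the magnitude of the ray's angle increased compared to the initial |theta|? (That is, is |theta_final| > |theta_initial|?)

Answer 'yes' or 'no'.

Initial: x=-10.0000 theta=-0.2000
After 1 (propagate distance d=18): x=-13.6000 theta=-0.2000
After 2 (thin lens f=-47): x=-13.6000 theta=-23/47 (≈-0.4894)
After 3 (propagate distance d=5): x=-3771/235 (≈-16.0468) theta=-23/47 (≈-0.4894)
After 4 (thin lens f=51): x=-3771/235 (≈-16.0468) theta=-698/3995 (≈-0.1747)
After 5 (propagate distance d=25): x=-81557/3995 (≈-20.4148) theta=-698/3995 (≈-0.1747)
After 6 (thin lens f=-39): x=-81557/3995 (≈-20.4148) theta=-108779/155805 (≈-0.6982)
After 7 (propagate distance d=25 (to screen)): x=-5900198/155805 (≈-37.8691) theta=-108779/155805 (≈-0.6982)
|theta_initial|=0.2000 |theta_final|=108779/155805 (≈0.6982) -> increased

Answer: yes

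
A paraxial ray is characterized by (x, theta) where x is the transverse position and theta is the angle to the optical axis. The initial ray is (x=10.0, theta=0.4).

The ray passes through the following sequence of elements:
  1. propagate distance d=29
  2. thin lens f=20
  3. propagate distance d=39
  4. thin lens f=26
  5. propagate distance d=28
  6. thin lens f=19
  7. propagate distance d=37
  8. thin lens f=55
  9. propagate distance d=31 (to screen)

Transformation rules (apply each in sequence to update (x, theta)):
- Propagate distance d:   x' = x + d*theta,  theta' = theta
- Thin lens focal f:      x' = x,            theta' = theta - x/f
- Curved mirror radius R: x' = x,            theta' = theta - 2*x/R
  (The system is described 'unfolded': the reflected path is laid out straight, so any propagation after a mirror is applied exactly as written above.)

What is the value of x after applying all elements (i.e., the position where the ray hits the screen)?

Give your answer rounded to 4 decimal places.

Answer: 15.0249

Derivation:
Initial: x=10.0000 theta=0.4000
After 1 (propagate distance d=29): x=21.6000 theta=0.4000
After 2 (thin lens f=20): x=21.6000 theta=-0.6800
After 3 (propagate distance d=39): x=-4.9200 theta=-0.6800
After 4 (thin lens f=26): x=-4.9200 theta=-319/650 (≈-0.4908)
After 5 (propagate distance d=28): x=-1213/65 (≈-18.6615) theta=-319/650 (≈-0.4908)
After 6 (thin lens f=19): x=-1213/65 (≈-18.6615) theta=6069/12350 (≈0.4914)
After 7 (propagate distance d=37): x=-5917/12350 (≈-0.4791) theta=6069/12350 (≈0.4914)
After 8 (thin lens f=55): x=-5917/12350 (≈-0.4791) theta=169856/339625 (≈0.5001)
After 9 (propagate distance d=31 (to screen)): x=785049/52250 (≈15.0249) theta=169856/339625 (≈0.5001)
Rounded to 4 decimal places: x = 15.0249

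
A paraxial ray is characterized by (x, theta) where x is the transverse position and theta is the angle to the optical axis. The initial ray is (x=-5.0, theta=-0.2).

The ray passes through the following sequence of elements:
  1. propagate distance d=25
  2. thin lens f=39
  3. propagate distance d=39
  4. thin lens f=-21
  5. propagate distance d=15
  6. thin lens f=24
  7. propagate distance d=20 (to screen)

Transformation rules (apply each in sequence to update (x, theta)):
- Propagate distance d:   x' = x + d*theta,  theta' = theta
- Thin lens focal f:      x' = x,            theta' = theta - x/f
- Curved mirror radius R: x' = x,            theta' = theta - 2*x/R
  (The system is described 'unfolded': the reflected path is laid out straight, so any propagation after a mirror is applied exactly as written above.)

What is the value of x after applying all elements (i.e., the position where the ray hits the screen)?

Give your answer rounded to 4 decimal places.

Answer: -8.3879

Derivation:
Initial: x=-5.0000 theta=-0.2000
After 1 (propagate distance d=25): x=-10.0000 theta=-0.2000
After 2 (thin lens f=39): x=-10.0000 theta=11/195 (≈0.0564)
After 3 (propagate distance d=39): x=-7.8000 theta=11/195 (≈0.0564)
After 4 (thin lens f=-21): x=-7.8000 theta=-86/273 (≈-0.3150)
After 5 (propagate distance d=15): x=-5699/455 (≈-12.5253) theta=-86/273 (≈-0.3150)
After 6 (thin lens f=24): x=-5699/455 (≈-12.5253) theta=753/3640 (≈0.2069)
After 7 (propagate distance d=20 (to screen)): x=-7633/910 (≈-8.3879) theta=753/3640 (≈0.2069)
Rounded to 4 decimal places: x = -8.3879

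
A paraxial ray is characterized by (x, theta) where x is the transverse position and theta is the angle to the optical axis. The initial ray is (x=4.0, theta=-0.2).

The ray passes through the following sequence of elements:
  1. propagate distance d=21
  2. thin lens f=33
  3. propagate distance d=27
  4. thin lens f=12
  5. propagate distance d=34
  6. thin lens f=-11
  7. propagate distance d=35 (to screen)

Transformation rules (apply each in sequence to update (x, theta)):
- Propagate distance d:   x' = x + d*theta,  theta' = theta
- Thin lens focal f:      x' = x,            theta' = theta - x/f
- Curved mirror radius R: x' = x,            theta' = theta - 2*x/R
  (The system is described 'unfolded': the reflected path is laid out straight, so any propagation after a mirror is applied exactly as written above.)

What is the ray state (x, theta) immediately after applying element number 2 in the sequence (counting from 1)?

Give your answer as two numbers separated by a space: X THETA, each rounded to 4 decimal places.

Answer: -0.2000 -0.1939

Derivation:
Initial: x=4.0000 theta=-0.2000
After 1 (propagate distance d=21): x=-0.2000 theta=-0.2000
After 2 (thin lens f=33): x=-0.2000 theta=-32/165 (≈-0.1939)
Rounded to 4 decimal places: x = -0.2000, theta = -0.1939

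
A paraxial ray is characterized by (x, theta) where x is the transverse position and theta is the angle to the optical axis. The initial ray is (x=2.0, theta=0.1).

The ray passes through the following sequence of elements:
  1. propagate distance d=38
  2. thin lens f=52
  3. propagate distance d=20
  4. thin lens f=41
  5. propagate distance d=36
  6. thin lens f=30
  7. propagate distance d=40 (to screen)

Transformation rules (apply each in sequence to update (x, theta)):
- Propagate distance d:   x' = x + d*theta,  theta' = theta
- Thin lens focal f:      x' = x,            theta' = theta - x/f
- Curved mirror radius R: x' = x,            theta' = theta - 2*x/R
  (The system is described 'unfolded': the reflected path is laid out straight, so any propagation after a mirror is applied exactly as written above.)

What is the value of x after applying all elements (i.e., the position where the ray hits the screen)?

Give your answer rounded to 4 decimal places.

Initial: x=2.0000 theta=0.1000
After 1 (propagate distance d=38): x=5.8000 theta=0.1000
After 2 (thin lens f=52): x=5.8000 theta=-3/260 (≈-0.0115)
After 3 (propagate distance d=20): x=362/65 (≈5.5692) theta=-3/260 (≈-0.0115)
After 4 (thin lens f=41): x=362/65 (≈5.5692) theta=-1571/10660 (≈-0.1474)
After 5 (propagate distance d=36): x=703/2665 (≈0.2638) theta=-1571/10660 (≈-0.1474)
After 6 (thin lens f=30): x=703/2665 (≈0.2638) theta=-24971/159900 (≈-0.1562)
After 7 (propagate distance d=40 (to screen)): x=-47833/7995 (≈-5.9829) theta=-24971/159900 (≈-0.1562)
Rounded to 4 decimal places: x = -5.9829

Answer: -5.9829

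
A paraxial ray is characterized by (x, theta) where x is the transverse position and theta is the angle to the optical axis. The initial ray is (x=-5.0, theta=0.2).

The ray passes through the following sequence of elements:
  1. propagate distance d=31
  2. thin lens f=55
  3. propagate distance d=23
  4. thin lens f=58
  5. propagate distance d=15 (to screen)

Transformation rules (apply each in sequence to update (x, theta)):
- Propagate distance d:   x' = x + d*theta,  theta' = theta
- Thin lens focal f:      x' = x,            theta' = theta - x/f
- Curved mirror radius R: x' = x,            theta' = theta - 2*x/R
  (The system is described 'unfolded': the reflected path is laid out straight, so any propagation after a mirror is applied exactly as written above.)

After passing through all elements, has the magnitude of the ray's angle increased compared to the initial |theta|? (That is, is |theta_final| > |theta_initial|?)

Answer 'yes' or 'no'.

Initial: x=-5.0000 theta=0.2000
After 1 (propagate distance d=31): x=1.2000 theta=0.2000
After 2 (thin lens f=55): x=1.2000 theta=49/275 (≈0.1782)
After 3 (propagate distance d=23): x=1457/275 (≈5.2982) theta=49/275 (≈0.1782)
After 4 (thin lens f=58): x=1457/275 (≈5.2982) theta=277/3190 (≈0.0868)
After 5 (propagate distance d=15 (to screen)): x=9571/1450 (≈6.6007) theta=277/3190 (≈0.0868)
|theta_initial|=0.2000 |theta_final|=277/3190 (≈0.0868) -> not increased

Answer: no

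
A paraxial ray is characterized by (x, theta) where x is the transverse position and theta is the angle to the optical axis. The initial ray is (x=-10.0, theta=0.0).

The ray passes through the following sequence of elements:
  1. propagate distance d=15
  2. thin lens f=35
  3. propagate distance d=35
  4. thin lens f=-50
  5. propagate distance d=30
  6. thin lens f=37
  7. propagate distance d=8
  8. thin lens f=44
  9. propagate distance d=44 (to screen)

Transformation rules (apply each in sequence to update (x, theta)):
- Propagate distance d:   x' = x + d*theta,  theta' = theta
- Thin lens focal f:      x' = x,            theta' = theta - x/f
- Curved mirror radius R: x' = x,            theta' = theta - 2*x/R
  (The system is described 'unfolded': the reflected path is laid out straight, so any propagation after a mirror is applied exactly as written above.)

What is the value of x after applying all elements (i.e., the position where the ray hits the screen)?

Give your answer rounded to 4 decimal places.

Answer: 2.3784

Derivation:
Initial: x=-10.0000 theta=0.0000
After 1 (propagate distance d=15): x=-10.0000 theta=0.0000
After 2 (thin lens f=35): x=-10.0000 theta=2/7 (≈0.2857)
After 3 (propagate distance d=35): x=0.0000 theta=2/7 (≈0.2857)
After 4 (thin lens f=-50): x=0.0000 theta=2/7 (≈0.2857)
After 5 (propagate distance d=30): x=60/7 (≈8.5714) theta=2/7 (≈0.2857)
After 6 (thin lens f=37): x=60/7 (≈8.5714) theta=2/37 (≈0.0541)
After 7 (propagate distance d=8): x=2332/259 (≈9.0039) theta=2/37 (≈0.0541)
After 8 (thin lens f=44): x=2332/259 (≈9.0039) theta=-39/259 (≈-0.1506)
After 9 (propagate distance d=44 (to screen)): x=88/37 (≈2.3784) theta=-39/259 (≈-0.1506)
Rounded to 4 decimal places: x = 2.3784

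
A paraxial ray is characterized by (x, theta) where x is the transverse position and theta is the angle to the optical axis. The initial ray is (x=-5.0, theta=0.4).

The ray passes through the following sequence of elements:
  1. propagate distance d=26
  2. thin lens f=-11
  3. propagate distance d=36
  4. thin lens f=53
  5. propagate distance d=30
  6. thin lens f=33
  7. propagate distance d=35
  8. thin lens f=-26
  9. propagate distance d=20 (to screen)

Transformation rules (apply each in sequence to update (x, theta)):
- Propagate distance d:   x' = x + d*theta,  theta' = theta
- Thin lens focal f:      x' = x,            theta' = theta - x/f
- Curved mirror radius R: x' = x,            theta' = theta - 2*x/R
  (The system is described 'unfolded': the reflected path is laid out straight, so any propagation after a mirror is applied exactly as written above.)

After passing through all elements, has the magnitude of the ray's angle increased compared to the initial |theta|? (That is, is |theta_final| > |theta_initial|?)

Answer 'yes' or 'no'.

Answer: yes

Derivation:
Initial: x=-5.0000 theta=0.4000
After 1 (propagate distance d=26): x=5.4000 theta=0.4000
After 2 (thin lens f=-11): x=5.4000 theta=49/55 (≈0.8909)
After 3 (propagate distance d=36): x=2061/55 (≈37.4727) theta=49/55 (≈0.8909)
After 4 (thin lens f=53): x=2061/55 (≈37.4727) theta=536/2915 (≈0.1839)
After 5 (propagate distance d=30): x=125313/2915 (≈42.9890) theta=536/2915 (≈0.1839)
After 6 (thin lens f=33): x=125313/2915 (≈42.9890) theta=-7175/6413 (≈-1.1188)
After 7 (propagate distance d=35): x=122818/32065 (≈3.8303) theta=-7175/6413 (≈-1.1188)
After 8 (thin lens f=-26): x=122818/32065 (≈3.8303) theta=-404966/416845 (≈-0.9715)
After 9 (propagate distance d=20 (to screen)): x=-6502686/416845 (≈-15.5998) theta=-404966/416845 (≈-0.9715)
|theta_initial|=0.4000 |theta_final|=404966/416845 (≈0.9715) -> increased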